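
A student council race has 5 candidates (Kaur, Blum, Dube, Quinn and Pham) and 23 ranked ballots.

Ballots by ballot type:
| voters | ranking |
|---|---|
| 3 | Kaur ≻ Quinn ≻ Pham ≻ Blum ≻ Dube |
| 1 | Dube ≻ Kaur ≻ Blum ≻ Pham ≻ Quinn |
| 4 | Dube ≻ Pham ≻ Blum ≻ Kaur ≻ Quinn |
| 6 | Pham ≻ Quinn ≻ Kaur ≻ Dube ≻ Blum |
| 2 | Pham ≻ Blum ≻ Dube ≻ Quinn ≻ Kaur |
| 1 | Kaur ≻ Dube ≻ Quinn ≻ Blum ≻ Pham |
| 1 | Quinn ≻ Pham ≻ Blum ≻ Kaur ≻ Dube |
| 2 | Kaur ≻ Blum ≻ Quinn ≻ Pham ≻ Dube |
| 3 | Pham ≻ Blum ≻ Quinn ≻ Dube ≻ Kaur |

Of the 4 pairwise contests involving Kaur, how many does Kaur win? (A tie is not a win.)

Kaur against each rival (23 voters):
Kaur vs Blum: 3+1+6+1+2 = 13 for Kaur, 10 for Blum — Kaur by 13–10.
Kaur vs Dube: Kaur preferred on 3+6+1+1+2 = 13 ballots; Kaur wins 13–10.
Kaur vs Quinn: 3+1+4+1+2 = 11 for Kaur, 12 for Quinn — Quinn by 12–11.
Kaur vs Pham: Pham wins 16–7.
Kaur beats Blum, Dube; loses to Quinn, Pham — 2 pairwise wins.

2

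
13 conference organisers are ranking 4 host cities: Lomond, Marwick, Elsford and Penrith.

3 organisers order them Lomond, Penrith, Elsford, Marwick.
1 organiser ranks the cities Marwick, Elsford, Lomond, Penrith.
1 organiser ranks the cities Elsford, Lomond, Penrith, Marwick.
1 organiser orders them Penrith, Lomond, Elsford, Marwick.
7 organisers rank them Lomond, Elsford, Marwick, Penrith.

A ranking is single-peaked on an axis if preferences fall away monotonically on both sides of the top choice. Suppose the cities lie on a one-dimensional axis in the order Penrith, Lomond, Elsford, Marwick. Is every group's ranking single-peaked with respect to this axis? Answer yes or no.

Axis positions: Penrith=1, Lomond=2, Elsford=3, Marwick=4.
Group 1 (peak Lomond at position 2): ranking walks positions 2-1-3-4, expanding outward from the peak — single-peaked.
Group 2 (peak Marwick at position 4): ranking walks positions 4-3-2-1, expanding outward from the peak — single-peaked.
Group 3 (peak Elsford at position 3): ranking walks positions 3-2-1-4, expanding outward from the peak — single-peaked.
Group 4 (peak Penrith at position 1): ranking walks positions 1-2-3-4, expanding outward from the peak — single-peaked.
Group 5 (peak Lomond at position 2): ranking walks positions 2-3-4-1, expanding outward from the peak — single-peaked.
Every ranking is single-peaked on this axis.

yes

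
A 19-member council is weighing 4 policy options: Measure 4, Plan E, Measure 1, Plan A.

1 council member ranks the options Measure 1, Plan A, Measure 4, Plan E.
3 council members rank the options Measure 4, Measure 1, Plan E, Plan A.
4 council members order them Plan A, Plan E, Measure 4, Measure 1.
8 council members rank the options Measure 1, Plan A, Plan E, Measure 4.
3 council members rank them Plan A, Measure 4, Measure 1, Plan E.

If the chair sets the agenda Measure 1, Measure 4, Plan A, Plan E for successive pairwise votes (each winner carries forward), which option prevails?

Round 1: Measure 1 vs Measure 4 — 9–10, Measure 4 advances.
Round 2: Measure 4 vs Plan A — 3–16, Plan A advances.
Round 3: Plan A vs Plan E — 16–3, Plan A advances.
Plan A survives the agenda.

Plan A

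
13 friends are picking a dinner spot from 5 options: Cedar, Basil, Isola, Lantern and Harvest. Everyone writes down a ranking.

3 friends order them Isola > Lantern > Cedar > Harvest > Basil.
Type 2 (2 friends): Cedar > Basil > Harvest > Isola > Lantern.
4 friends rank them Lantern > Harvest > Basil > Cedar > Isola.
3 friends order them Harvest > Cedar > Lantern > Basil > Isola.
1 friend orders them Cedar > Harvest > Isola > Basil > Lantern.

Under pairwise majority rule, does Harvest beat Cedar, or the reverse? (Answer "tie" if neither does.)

Ballots ranking Harvest above Cedar: 4 + 3 = 7.
Ballots ranking Cedar above Harvest: 13 − 7 = 6.
Harvest wins the head-to-head 7–6.

Harvest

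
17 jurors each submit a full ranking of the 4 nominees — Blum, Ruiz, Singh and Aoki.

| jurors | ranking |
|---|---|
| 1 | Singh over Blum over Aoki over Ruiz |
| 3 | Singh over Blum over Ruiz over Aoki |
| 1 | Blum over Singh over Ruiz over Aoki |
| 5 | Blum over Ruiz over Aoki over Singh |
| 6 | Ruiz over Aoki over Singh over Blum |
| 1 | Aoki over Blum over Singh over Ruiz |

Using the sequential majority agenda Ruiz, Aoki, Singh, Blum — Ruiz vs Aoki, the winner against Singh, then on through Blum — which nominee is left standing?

Round 1: Ruiz vs Aoki — 15–2, Ruiz advances.
Round 2: Ruiz vs Singh — 11–6, Ruiz advances.
Round 3: Ruiz vs Blum — 6–11, Blum advances.
The agenda winner is Blum.

Blum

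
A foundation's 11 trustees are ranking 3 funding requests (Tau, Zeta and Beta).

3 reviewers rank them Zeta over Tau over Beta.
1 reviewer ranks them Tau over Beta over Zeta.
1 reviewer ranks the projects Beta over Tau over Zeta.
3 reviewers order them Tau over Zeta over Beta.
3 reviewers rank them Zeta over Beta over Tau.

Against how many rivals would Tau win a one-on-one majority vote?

1

Tau against each rival (11 reviewers):
Tau vs Zeta: 5 to 6, Zeta.
Tau vs Beta: 3+1+3 = 7 for Tau, 4 for Beta — Tau by 7–4.
Tau beats Beta; loses to Zeta — 1 pairwise win.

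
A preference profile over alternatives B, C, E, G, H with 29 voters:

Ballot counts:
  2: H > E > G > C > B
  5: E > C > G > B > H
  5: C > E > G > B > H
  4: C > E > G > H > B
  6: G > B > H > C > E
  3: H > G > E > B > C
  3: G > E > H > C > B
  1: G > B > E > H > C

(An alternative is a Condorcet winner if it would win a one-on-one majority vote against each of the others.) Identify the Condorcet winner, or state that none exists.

none

Pairwise majorities:
B vs C: B preferred on 6+3+1 = 10 ballots; C wins 19–10.
B vs E: B preferred on 6+1 = 7 ballots; E wins 22–7.
B vs G: G wins 29–0.
B vs H: 17 to 12, B.
C vs E: 5+4+6 = 15 for C, 14 for E — C by 15–14.
C vs G: 14 to 15, G.
C vs H: 5+5+4 = 14 for C, 15 for H — H by 15–14.
E vs G: E, 16–13.
E vs H: E is ranked higher on 5+5+4+3+1 = 18 ballots, H on 11. E wins 18–11.
G vs H: 24 to 5, G.
Every alternative loses at least once (B loses to C; C loses to G; E loses to C; G loses to E; H loses to B). The majority relation contains the cycle B beats H beats C beats B, so there is no Condorcet winner.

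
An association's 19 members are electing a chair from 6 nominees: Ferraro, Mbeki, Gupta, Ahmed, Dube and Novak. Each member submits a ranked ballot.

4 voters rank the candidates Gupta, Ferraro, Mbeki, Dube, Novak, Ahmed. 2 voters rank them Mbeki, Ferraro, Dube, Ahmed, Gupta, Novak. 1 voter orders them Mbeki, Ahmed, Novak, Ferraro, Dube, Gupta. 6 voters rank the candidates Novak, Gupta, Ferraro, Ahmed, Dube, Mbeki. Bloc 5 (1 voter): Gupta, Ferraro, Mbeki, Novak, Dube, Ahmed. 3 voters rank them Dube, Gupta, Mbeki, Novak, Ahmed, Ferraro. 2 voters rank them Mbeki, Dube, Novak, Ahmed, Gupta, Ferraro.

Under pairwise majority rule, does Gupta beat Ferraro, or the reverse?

Ballots ranking Gupta above Ferraro: 4 + 6 + 1 + 3 + 2 = 16.
Ballots ranking Ferraro above Gupta: 19 − 16 = 3.
Gupta wins the head-to-head 16–3.

Gupta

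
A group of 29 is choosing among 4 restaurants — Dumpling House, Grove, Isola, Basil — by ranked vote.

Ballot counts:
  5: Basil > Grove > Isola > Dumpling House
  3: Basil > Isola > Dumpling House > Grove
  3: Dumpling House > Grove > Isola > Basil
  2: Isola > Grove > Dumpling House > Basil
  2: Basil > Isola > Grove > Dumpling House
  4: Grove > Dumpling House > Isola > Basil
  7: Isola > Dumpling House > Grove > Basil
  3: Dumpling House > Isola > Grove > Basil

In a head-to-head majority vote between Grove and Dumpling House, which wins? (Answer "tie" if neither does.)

Dumpling House

Ballots ranking Grove above Dumpling House: 5 + 2 + 2 + 4 = 13.
Ballots ranking Dumpling House above Grove: 29 − 13 = 16.
Dumpling House wins the head-to-head 16–13.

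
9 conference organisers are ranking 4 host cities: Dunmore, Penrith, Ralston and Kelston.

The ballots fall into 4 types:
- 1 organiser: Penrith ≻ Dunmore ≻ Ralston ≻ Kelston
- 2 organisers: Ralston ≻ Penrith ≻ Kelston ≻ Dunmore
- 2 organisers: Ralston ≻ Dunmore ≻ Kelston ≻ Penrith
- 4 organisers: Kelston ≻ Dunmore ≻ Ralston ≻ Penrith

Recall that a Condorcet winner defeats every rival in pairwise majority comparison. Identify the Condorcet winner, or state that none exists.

none

Pairwise majorities:
Dunmore vs Penrith: Dunmore, 6–3.
Dunmore vs Ralston: Dunmore wins 5–4.
Dunmore vs Kelston: Kelston, 6–3.
Penrith vs Ralston: Ralston wins 8–1.
Penrith–Kelston: Kelston 6–3.
Ralston–Kelston: Ralston 5–4.
Every city loses at least once (Dunmore loses to Kelston; Penrith loses to Dunmore; Ralston loses to Dunmore; Kelston loses to Ralston). The majority relation contains the cycle Dunmore beats Ralston beats Kelston beats Dunmore, so there is no Condorcet winner.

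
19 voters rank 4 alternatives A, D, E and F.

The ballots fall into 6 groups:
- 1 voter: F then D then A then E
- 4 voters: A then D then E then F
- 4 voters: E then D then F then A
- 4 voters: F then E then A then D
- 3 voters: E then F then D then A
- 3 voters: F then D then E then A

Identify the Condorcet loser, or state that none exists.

A

Head-to-head results (19 voters):
A vs D: 4+4 = 8 for A, 11 for D — D by 11–8.
A vs E: E wins 14–5.
A vs F: F wins 15–4.
D vs E: D is ranked higher on 1+4+3 = 8 ballots, E on 11. E wins 11–8.
D vs F: 8 to 11, F.
E vs F: E wins 11–8.
A loses to every other alternative — it is the Condorcet loser.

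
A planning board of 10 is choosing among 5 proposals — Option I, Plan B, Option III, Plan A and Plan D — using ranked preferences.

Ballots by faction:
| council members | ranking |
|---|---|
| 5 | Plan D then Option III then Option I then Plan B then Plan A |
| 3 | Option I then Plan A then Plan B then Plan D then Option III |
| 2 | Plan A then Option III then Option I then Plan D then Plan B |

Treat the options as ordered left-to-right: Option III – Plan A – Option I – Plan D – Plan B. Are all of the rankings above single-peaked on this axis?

no

Axis positions: Option III=1, Plan A=2, Option I=3, Plan D=4, Plan B=5.
Faction 1: ranking walks positions 4-1-3-5-2; Option III is ranked above Option I even though Option I lies between Option III and the peak Plan D on the axis — preferences dip and rise again. Not single-peaked.
Faction 2: ranking walks positions 3-2-5-4-1; Plan B is ranked above Plan D even though Plan D lies between Plan B and the peak Option I on the axis — preferences dip and rise again. Not single-peaked.
Faction 3 (peak Plan A at position 2): ranking walks positions 2-1-3-4-5, expanding outward from the peak — single-peaked.
Faction 1 violates single-peakedness, so the profile is not single-peaked on this axis.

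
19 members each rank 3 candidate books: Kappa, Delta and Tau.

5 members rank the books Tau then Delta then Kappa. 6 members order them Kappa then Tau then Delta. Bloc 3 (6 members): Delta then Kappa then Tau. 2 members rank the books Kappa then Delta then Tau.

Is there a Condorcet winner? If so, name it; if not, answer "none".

Pairwise majorities:
Kappa vs Delta: Delta wins 11–8.
Kappa vs Tau: 6+6+2 = 14 for Kappa, 5 for Tau — Kappa by 14–5.
Delta–Tau: Tau 11–8.
No book is unbeaten: Kappa loses to Delta; Delta loses to Tau; Tau loses to Kappa. In particular Kappa → Tau → Delta → Kappa is a majority cycle — no Condorcet winner exists.

none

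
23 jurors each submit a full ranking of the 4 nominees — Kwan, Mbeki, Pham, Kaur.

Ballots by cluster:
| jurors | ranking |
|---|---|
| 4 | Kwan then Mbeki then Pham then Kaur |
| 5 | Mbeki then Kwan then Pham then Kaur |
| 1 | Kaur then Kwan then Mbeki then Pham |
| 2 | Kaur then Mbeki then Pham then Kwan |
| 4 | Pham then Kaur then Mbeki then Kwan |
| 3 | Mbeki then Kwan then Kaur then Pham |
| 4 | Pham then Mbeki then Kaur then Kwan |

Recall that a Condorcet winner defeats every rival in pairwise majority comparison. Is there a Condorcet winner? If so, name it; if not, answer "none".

Pairwise majorities:
Kwan vs Mbeki: 4+1 = 5 for Kwan, 18 for Mbeki — Mbeki by 18–5.
Kwan vs Pham: Kwan wins 13–10.
Kwan vs Kaur: Kwan wins 12–11.
Mbeki vs Pham: Mbeki preferred on 4+5+1+2+3 = 15 ballots; Mbeki wins 15–8.
Mbeki vs Kaur: Mbeki wins 16–7.
Pham–Kaur: Pham 17–6.
Mbeki defeats every rival head-to-head and is the Condorcet winner.

Mbeki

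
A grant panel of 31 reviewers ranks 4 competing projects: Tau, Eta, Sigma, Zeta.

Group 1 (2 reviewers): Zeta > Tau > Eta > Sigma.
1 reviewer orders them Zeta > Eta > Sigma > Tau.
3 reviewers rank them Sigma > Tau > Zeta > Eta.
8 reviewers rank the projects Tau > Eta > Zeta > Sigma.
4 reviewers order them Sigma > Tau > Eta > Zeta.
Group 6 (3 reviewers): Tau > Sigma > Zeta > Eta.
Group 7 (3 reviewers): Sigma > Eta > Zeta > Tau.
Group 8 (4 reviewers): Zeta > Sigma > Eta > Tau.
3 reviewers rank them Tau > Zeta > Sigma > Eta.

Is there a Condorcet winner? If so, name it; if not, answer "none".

Head-to-head results (31 reviewers):
Tau vs Eta: Tau is ranked higher on 2+3+8+4+3+3 = 23 ballots, Eta on 8. Tau wins 23–8.
Tau vs Sigma: Tau is ranked higher on 2+8+3+3 = 16 ballots, Sigma on 15. Tau wins 16–15.
Tau vs Zeta: Tau is ranked higher on 3+8+4+3+3 = 21 ballots, Zeta on 10. Tau wins 21–10.
Eta vs Sigma: Eta preferred on 2+1+8 = 11 ballots; Sigma wins 20–11.
Eta vs Zeta: 8+4+3 = 15 for Eta, 16 for Zeta — Zeta by 16–15.
Sigma vs Zeta: Sigma preferred on 3+4+3+3 = 13 ballots; Zeta wins 18–13.
Tau wins every pairwise contest, so Tau is the Condorcet winner.

Tau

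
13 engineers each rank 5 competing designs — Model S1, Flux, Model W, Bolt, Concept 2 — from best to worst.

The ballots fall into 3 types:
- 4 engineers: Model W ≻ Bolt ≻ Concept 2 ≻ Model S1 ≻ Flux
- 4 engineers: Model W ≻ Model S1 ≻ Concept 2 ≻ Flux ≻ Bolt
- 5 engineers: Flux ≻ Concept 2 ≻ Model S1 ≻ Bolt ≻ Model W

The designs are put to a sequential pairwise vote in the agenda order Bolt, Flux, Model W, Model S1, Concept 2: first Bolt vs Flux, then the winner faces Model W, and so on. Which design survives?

Round 1: Bolt vs Flux — 4–9, Flux advances.
Round 2: Flux vs Model W — 5–8, Model W advances.
Round 3: Model W vs Model S1 — 8–5, Model W advances.
Round 4: Model W vs Concept 2 — 8–5, Model W advances.
The agenda winner is Model W.

Model W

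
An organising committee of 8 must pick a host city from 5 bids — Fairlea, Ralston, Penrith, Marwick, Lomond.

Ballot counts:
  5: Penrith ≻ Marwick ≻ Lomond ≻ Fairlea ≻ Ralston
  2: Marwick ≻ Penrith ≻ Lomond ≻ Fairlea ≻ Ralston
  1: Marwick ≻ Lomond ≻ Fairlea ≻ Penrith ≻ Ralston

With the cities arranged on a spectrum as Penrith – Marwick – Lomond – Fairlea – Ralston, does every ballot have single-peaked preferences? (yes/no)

Axis positions: Penrith=1, Marwick=2, Lomond=3, Fairlea=4, Ralston=5.
Cluster 1 (peak Penrith at position 1): ranking walks positions 1-2-3-4-5, expanding outward from the peak — single-peaked.
Cluster 2 (peak Marwick at position 2): ranking walks positions 2-1-3-4-5, expanding outward from the peak — single-peaked.
Cluster 3 (peak Marwick at position 2): ranking walks positions 2-3-4-1-5, expanding outward from the peak — single-peaked.
Every ranking is single-peaked on this axis.

yes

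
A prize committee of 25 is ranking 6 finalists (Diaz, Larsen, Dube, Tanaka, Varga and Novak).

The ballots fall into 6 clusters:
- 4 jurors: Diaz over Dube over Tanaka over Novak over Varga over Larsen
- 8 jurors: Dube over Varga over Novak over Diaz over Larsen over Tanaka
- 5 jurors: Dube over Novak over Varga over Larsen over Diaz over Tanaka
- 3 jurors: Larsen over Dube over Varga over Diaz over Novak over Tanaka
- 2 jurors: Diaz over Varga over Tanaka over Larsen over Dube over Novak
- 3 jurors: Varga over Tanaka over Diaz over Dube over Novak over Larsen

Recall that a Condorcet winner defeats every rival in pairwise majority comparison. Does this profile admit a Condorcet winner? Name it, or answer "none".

Head-to-head results (25 jurors):
Diaz–Larsen: Diaz 17–8.
Diaz vs Dube: Dube wins 16–9.
Diaz vs Tanaka: Diaz, 22–3.
Diaz vs Varga: Varga, 19–6.
Diaz–Novak: Novak 13–12.
Larsen vs Dube: Dube, 20–5.
Larsen vs Tanaka: Larsen, 16–9.
Larsen–Varga: Varga 22–3.
Larsen vs Novak: Novak, 20–5.
Dube vs Tanaka: Dube wins 20–5.
Dube vs Varga: Dube, 20–5.
Dube–Novak: Dube 25–0.
Tanaka vs Varga: Varga wins 21–4.
Tanaka vs Novak: Novak, 16–9.
Varga vs Novak: Varga wins 16–9.
Dube wins every pairwise contest, so Dube is the Condorcet winner.

Dube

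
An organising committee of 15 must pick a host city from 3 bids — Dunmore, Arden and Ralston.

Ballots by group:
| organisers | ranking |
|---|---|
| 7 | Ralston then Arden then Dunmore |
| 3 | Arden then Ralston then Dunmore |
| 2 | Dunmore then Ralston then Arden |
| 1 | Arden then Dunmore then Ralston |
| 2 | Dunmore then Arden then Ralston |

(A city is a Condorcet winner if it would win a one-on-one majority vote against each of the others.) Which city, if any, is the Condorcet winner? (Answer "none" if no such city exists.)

Ralston

Head-to-head results (15 organisers):
Dunmore vs Arden: 2+2 = 4 for Dunmore, 11 for Arden — Arden by 11–4.
Dunmore vs Ralston: Dunmore is ranked higher on 2+1+2 = 5 ballots, Ralston on 10. Ralston wins 10–5.
Arden vs Ralston: 6 to 9, Ralston.
Ralston defeats every rival head-to-head and is the Condorcet winner.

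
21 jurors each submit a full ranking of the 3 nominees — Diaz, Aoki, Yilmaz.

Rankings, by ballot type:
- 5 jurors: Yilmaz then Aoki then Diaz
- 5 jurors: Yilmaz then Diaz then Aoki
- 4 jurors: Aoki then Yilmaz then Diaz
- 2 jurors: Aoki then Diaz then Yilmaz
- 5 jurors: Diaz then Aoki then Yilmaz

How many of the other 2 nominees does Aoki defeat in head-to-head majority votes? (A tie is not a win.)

Aoki against each rival (21 jurors):
Aoki–Diaz: Aoki 11–10.
Aoki vs Yilmaz: 11 to 10, Aoki.
Aoki beats Diaz, Yilmaz — 2 pairwise wins.

2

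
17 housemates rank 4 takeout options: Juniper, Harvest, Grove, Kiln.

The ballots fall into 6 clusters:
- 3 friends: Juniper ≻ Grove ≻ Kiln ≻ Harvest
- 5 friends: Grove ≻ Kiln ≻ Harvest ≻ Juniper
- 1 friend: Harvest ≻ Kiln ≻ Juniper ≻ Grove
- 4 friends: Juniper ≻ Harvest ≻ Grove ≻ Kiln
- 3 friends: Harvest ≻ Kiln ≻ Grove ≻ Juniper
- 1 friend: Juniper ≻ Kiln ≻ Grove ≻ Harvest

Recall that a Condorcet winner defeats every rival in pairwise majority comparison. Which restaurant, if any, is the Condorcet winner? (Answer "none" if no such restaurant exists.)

none

Head-to-head results (17 friends):
Juniper vs Harvest: Harvest wins 9–8.
Juniper vs Grove: Juniper, 9–8.
Juniper vs Kiln: Kiln, 9–8.
Harvest vs Grove: Harvest is ranked higher on 1+4+3 = 8 ballots, Grove on 9. Grove wins 9–8.
Harvest vs Kiln: Kiln wins 9–8.
Grove vs Kiln: Grove wins 12–5.
Every restaurant loses at least once (Juniper loses to Harvest; Harvest loses to Grove; Grove loses to Juniper; Kiln loses to Grove). The majority relation contains the cycle Juniper beats Grove beats Harvest beats Juniper, so there is no Condorcet winner.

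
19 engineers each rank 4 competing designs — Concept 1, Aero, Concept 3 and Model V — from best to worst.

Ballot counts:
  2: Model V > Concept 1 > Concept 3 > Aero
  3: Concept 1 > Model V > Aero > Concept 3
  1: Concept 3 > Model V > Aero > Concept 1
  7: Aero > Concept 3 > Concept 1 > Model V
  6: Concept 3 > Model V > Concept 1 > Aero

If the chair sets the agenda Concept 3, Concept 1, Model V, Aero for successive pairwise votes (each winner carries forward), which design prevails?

Aero

Round 1: Concept 3 vs Concept 1 — 14–5, Concept 3 advances.
Round 2: Concept 3 vs Model V — 14–5, Concept 3 advances.
Round 3: Concept 3 vs Aero — 9–10, Aero advances.
The agenda winner is Aero.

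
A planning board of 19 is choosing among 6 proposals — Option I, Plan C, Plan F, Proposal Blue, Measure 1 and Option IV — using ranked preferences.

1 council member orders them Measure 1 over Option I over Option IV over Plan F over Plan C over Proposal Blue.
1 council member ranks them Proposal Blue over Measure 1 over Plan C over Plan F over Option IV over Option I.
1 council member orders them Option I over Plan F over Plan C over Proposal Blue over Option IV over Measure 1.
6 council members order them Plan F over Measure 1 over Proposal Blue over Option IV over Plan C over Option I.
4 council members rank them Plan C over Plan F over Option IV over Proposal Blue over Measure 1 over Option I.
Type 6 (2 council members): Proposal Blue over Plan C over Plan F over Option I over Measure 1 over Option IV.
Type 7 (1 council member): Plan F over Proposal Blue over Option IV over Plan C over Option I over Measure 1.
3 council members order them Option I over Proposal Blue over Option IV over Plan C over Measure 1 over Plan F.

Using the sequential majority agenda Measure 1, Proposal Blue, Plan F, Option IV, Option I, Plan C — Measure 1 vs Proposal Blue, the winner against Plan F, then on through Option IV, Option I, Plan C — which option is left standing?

Round 1: Measure 1 vs Proposal Blue — 7–12, Proposal Blue advances.
Round 2: Proposal Blue vs Plan F — 6–13, Plan F advances.
Round 3: Plan F vs Option IV — 15–4, Plan F advances.
Round 4: Plan F vs Option I — 14–5, Plan F advances.
Round 5: Plan F vs Plan C — 9–10, Plan C advances.
The agenda winner is Plan C.

Plan C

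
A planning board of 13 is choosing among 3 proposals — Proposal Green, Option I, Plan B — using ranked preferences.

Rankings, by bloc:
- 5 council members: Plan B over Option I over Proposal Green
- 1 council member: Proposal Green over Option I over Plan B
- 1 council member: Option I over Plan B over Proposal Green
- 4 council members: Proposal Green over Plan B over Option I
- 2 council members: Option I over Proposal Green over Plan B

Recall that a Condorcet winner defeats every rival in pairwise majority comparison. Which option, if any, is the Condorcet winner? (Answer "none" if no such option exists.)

Check each pair by majority over 13 ballots:
Proposal Green vs Option I: 5 to 8, Option I.
Proposal Green vs Plan B: 1+4+2 = 7 for Proposal Green, 6 for Plan B — Proposal Green by 7–6.
Option I vs Plan B: 1+1+2 = 4 for Option I, 9 for Plan B — Plan B by 9–4.
Each option drops at least one matchup (Proposal Green loses to Option I; Option I loses to Plan B; Plan B loses to Proposal Green); the cycle Proposal Green → Plan B → Option I → Proposal Green rules out a Condorcet winner.

none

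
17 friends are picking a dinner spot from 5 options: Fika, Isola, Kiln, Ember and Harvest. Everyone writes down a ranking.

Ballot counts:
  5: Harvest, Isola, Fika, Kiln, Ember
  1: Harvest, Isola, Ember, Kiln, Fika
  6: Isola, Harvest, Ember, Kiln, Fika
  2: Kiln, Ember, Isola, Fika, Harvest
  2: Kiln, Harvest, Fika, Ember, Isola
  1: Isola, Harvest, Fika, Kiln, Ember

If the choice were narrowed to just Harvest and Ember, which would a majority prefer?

Harvest

Ballots ranking Harvest above Ember: 5 + 1 + 6 + 2 + 1 = 15.
Ballots ranking Ember above Harvest: 17 − 15 = 2.
Harvest wins the head-to-head 15–2.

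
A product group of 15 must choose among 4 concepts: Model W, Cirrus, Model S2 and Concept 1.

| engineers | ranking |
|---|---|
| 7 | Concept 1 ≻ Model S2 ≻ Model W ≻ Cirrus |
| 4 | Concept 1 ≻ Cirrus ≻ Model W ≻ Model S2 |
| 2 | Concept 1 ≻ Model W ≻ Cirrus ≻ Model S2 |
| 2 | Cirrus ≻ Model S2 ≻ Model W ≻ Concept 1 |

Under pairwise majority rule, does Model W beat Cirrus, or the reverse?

Ballots ranking Model W above Cirrus: 7 + 2 = 9.
Ballots ranking Cirrus above Model W: 15 − 9 = 6.
Model W wins the head-to-head 9–6.

Model W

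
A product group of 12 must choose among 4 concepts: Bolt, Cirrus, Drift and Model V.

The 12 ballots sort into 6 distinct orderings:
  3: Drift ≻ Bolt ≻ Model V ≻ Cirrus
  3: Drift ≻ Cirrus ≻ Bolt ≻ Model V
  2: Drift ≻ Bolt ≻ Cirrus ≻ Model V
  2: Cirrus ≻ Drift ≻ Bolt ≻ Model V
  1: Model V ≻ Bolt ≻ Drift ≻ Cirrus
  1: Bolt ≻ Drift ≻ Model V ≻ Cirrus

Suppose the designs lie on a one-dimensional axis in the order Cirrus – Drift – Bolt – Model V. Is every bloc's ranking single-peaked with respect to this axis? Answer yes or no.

yes

Axis positions: Cirrus=1, Drift=2, Bolt=3, Model V=4.
Bloc 1 (peak Drift at position 2): ranking walks positions 2-3-4-1, expanding outward from the peak — single-peaked.
Bloc 2 (peak Drift at position 2): ranking walks positions 2-1-3-4, expanding outward from the peak — single-peaked.
Bloc 3 (peak Drift at position 2): ranking walks positions 2-3-1-4, expanding outward from the peak — single-peaked.
Bloc 4 (peak Cirrus at position 1): ranking walks positions 1-2-3-4, expanding outward from the peak — single-peaked.
Bloc 5 (peak Model V at position 4): ranking walks positions 4-3-2-1, expanding outward from the peak — single-peaked.
Bloc 6 (peak Bolt at position 3): ranking walks positions 3-2-4-1, expanding outward from the peak — single-peaked.
Every ranking is single-peaked on this axis.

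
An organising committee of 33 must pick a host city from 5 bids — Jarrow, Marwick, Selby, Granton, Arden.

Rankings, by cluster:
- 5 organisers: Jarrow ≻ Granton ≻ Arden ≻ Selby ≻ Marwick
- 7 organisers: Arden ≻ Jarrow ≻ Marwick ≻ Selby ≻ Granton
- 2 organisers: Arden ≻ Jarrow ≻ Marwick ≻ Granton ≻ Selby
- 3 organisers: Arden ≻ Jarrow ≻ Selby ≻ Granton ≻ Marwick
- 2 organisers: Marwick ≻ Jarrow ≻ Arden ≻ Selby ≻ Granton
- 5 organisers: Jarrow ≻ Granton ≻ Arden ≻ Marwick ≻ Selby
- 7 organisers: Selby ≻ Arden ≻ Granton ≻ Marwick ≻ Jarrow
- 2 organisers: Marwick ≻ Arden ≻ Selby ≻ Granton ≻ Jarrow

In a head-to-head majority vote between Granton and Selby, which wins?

Selby

Ballots ranking Granton above Selby: 5 + 2 + 5 = 12.
Ballots ranking Selby above Granton: 33 − 12 = 21.
Selby wins the head-to-head 21–12.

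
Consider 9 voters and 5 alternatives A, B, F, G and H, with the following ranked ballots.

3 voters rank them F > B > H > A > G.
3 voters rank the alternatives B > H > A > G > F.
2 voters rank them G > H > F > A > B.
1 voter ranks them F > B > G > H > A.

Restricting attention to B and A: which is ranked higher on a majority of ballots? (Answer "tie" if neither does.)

Ballots ranking B above A: 3 + 3 + 1 = 7.
Ballots ranking A above B: 9 − 7 = 2.
B wins the head-to-head 7–2.

B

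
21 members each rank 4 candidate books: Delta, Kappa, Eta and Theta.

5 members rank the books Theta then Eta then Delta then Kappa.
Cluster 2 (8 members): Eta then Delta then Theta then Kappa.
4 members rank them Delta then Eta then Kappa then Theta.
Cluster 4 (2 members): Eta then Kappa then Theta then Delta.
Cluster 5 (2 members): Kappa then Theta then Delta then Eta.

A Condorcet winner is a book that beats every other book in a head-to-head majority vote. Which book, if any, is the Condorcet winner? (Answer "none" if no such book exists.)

Eta

Check each pair by majority over 21 ballots:
Delta vs Kappa: 5+8+4 = 17 for Delta, 4 for Kappa — Delta by 17–4.
Delta vs Eta: Delta preferred on 4+2 = 6 ballots; Eta wins 15–6.
Delta vs Theta: 12 to 9, Delta.
Kappa vs Eta: 2 to 19, Eta.
Kappa vs Theta: 8 to 13, Theta.
Eta vs Theta: 14 to 7, Eta.
Eta wins every pairwise contest, so Eta is the Condorcet winner.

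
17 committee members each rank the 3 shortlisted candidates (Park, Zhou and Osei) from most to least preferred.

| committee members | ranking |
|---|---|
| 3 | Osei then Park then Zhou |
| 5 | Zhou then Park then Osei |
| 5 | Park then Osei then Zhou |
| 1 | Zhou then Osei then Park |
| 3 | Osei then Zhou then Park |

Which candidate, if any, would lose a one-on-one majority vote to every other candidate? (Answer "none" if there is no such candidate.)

Head-to-head results (17 committee members):
Park vs Zhou: Zhou wins 9–8.
Park vs Osei: Park, 10–7.
Zhou vs Osei: 6 to 11, Osei.
Each candidate has at least one pairwise win (Park beats Osei; Zhou beats Park; Osei beats Zhou) — no Condorcet loser.

none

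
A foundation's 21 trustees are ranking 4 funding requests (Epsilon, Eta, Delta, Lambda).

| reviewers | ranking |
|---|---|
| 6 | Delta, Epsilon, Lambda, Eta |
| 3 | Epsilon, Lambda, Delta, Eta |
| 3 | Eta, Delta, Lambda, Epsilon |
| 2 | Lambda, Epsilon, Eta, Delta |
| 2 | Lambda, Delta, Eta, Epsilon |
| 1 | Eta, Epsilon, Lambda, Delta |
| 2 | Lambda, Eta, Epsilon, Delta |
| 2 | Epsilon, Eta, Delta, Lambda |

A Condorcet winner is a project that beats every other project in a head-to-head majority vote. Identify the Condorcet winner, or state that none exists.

Pairwise majorities:
Epsilon–Eta: Epsilon 13–8.
Epsilon vs Delta: Delta, 11–10.
Epsilon–Lambda: Epsilon 12–9.
Eta vs Delta: Delta wins 11–10.
Eta–Lambda: Lambda 15–6.
Delta–Lambda: Delta 11–10.
Delta beats each of Epsilon, Eta, Lambda — Delta is the Condorcet winner.

Delta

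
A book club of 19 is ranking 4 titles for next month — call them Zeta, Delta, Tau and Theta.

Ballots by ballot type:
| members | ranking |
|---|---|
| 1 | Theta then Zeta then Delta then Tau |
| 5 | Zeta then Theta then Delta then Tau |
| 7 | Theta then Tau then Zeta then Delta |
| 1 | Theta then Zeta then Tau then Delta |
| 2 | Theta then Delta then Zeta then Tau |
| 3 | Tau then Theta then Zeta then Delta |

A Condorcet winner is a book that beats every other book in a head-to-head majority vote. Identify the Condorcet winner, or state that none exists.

Theta

Head-to-head results (19 members):
Zeta–Delta: Zeta 17–2.
Zeta vs Tau: Tau, 10–9.
Zeta–Theta: Theta 14–5.
Delta–Tau: Tau 11–8.
Delta vs Theta: Theta, 19–0.
Tau–Theta: Theta 16–3.
Theta wins every pairwise contest, so Theta is the Condorcet winner.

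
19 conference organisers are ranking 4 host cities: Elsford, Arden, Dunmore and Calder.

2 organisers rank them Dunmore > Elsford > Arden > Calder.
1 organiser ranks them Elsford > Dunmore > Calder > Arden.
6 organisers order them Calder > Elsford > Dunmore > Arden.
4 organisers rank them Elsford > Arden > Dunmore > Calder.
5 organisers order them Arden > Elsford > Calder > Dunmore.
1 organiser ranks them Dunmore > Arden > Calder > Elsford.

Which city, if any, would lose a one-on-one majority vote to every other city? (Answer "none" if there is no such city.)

Head-to-head results (19 organisers):
Elsford vs Arden: Elsford preferred on 2+1+6+4 = 13 ballots; Elsford wins 13–6.
Elsford–Dunmore: Elsford 16–3.
Elsford vs Calder: 2+1+4+5 = 12 for Elsford, 7 for Calder — Elsford by 12–7.
Arden vs Dunmore: Dunmore, 10–9.
Arden vs Calder: Arden, 12–7.
Dunmore vs Calder: Calder wins 11–8.
No city is winless: Elsford beats Arden; Arden beats Calder; Dunmore beats Arden; Calder beats Dunmore. There is no Condorcet loser.

none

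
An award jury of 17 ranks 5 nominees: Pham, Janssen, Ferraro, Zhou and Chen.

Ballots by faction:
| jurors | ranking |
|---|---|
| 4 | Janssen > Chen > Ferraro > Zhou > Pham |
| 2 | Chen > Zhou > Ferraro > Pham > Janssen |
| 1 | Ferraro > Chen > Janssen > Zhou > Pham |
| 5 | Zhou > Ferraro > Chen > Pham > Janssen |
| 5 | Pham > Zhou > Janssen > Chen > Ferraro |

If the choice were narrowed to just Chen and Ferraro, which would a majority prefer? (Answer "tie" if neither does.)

Ballots ranking Chen above Ferraro: 4 + 2 + 5 = 11.
Ballots ranking Ferraro above Chen: 17 − 11 = 6.
Chen wins the head-to-head 11–6.

Chen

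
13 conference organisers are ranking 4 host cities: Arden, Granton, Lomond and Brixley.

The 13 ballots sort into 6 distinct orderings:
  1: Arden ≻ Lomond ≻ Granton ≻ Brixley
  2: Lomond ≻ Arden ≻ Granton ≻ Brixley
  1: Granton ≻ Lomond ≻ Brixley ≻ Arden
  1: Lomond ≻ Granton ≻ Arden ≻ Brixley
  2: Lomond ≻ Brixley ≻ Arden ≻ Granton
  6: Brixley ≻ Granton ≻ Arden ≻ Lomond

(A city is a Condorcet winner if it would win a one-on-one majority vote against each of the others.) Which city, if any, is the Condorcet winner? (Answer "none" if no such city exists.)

none

Pairwise majorities:
Arden vs Granton: Arden is ranked higher on 1+2+2 = 5 ballots, Granton on 8. Granton wins 8–5.
Arden–Lomond: Arden 7–6.
Arden vs Brixley: Arden preferred on 1+2+1 = 4 ballots; Brixley wins 9–4.
Granton vs Lomond: 7 to 6, Granton.
Granton vs Brixley: 1+2+1+1 = 5 for Granton, 8 for Brixley — Brixley by 8–5.
Lomond vs Brixley: Lomond wins 7–6.
Each city drops at least one matchup (Arden loses to Granton; Granton loses to Brixley; Lomond loses to Arden; Brixley loses to Lomond); the cycle Arden beats Lomond beats Brixley beats Arden rules out a Condorcet winner.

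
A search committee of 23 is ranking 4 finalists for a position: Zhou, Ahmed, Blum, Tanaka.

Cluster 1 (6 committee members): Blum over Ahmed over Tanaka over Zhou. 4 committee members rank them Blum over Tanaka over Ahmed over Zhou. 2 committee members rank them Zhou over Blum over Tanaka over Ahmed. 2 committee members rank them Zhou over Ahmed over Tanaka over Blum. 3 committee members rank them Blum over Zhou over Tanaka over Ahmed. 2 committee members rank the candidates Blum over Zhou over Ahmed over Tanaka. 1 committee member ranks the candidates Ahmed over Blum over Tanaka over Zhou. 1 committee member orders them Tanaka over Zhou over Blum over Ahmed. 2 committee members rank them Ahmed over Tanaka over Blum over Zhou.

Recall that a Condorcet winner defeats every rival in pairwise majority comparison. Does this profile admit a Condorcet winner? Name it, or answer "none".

Check each pair by majority over 23 ballots:
Zhou vs Ahmed: Ahmed, 13–10.
Zhou–Blum: Blum 18–5.
Zhou vs Tanaka: Tanaka, 14–9.
Ahmed vs Blum: Blum, 18–5.
Ahmed–Tanaka: Ahmed 13–10.
Blum vs Tanaka: Blum wins 18–5.
Blum defeats every rival head-to-head and is the Condorcet winner.

Blum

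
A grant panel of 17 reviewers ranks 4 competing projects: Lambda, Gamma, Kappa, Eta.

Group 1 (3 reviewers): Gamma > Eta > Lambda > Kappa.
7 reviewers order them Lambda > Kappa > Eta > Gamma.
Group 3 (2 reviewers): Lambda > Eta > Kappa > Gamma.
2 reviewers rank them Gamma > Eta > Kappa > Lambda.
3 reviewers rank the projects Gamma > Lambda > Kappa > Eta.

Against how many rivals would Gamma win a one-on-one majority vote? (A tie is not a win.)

0

Gamma against each rival (17 reviewers):
Gamma vs Lambda: 3+2+3 = 8 for Gamma, 9 for Lambda — Lambda by 9–8.
Gamma vs Kappa: Kappa wins 9–8.
Gamma vs Eta: 3+2+3 = 8 for Gamma, 9 for Eta — Eta by 9–8.
Gamma beats no one; loses to Lambda, Kappa, Eta — 0 pairwise wins.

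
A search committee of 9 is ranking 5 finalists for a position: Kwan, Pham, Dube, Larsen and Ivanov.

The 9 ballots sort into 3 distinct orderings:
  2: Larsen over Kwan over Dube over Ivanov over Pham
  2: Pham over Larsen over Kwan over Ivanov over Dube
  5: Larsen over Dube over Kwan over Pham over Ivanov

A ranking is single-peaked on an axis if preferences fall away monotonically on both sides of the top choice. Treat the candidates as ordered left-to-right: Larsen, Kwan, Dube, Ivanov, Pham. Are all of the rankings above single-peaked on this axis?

no

Axis positions: Larsen=1, Kwan=2, Dube=3, Ivanov=4, Pham=5.
Bloc 1 (peak Larsen at position 1): ranking walks positions 1-2-3-4-5, expanding outward from the peak — single-peaked.
Bloc 2: ranking walks positions 5-1-2-4-3; Larsen is ranked above Ivanov even though Ivanov lies between Larsen and the peak Pham on the axis — preferences dip and rise again. Not single-peaked.
Bloc 3: ranking walks positions 1-3-2-5-4; Dube is ranked above Kwan even though Kwan lies between Dube and the peak Larsen on the axis — preferences dip and rise again. Not single-peaked.
Bloc 2 violates single-peakedness, so the profile is not single-peaked on this axis.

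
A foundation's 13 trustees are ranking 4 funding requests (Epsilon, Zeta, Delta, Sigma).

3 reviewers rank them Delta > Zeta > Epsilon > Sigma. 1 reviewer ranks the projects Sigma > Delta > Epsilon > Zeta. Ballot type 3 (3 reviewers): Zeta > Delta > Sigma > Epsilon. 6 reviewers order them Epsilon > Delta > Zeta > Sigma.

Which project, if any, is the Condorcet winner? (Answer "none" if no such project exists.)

Delta

Head-to-head results (13 reviewers):
Epsilon vs Zeta: Epsilon, 7–6.
Epsilon–Delta: Delta 7–6.
Epsilon vs Sigma: 3+6 = 9 for Epsilon, 4 for Sigma — Epsilon by 9–4.
Zeta vs Delta: Zeta preferred on 3 ballots; Delta wins 10–3.
Zeta vs Sigma: Zeta is ranked higher on 3+3+6 = 12 ballots, Sigma on 1. Zeta wins 12–1.
Delta vs Sigma: Delta preferred on 3+3+6 = 12 ballots; Delta wins 12–1.
Only Delta has no losses; Delta is the Condorcet winner.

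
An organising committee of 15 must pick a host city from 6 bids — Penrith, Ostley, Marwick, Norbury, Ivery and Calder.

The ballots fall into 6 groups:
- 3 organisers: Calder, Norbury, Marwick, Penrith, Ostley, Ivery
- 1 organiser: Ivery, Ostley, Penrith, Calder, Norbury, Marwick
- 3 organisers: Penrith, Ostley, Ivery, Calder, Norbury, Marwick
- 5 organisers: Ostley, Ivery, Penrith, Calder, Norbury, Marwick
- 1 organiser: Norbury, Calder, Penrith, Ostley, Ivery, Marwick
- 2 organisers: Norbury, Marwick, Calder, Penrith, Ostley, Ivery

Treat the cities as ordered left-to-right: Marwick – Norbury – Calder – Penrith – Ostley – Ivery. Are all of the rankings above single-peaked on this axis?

Axis positions: Marwick=1, Norbury=2, Calder=3, Penrith=4, Ostley=5, Ivery=6.
Group 1 (peak Calder at position 3): ranking walks positions 3-2-1-4-5-6, expanding outward from the peak — single-peaked.
Group 2 (peak Ivery at position 6): ranking walks positions 6-5-4-3-2-1, expanding outward from the peak — single-peaked.
Group 3 (peak Penrith at position 4): ranking walks positions 4-5-6-3-2-1, expanding outward from the peak — single-peaked.
Group 4 (peak Ostley at position 5): ranking walks positions 5-6-4-3-2-1, expanding outward from the peak — single-peaked.
Group 5 (peak Norbury at position 2): ranking walks positions 2-3-4-5-6-1, expanding outward from the peak — single-peaked.
Group 6 (peak Norbury at position 2): ranking walks positions 2-1-3-4-5-6, expanding outward from the peak — single-peaked.
Every ranking is single-peaked on this axis.

yes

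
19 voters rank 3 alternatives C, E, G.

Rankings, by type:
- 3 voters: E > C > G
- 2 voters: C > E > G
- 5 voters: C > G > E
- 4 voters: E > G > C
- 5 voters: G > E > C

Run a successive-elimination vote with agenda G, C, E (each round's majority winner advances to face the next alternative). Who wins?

E

Round 1: G vs C — 9–10, C advances.
Round 2: C vs E — 7–12, E advances.
E survives the agenda.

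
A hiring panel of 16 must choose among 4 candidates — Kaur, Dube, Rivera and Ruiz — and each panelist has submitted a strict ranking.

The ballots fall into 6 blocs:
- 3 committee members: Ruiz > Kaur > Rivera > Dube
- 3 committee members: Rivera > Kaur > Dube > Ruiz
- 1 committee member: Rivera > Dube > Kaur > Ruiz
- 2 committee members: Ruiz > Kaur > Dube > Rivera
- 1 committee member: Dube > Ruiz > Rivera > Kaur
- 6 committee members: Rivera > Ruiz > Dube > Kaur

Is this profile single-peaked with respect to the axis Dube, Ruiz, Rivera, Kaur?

Axis positions: Dube=1, Ruiz=2, Rivera=3, Kaur=4.
Bloc 1: ranking walks positions 2-4-3-1; Kaur is ranked above Rivera even though Rivera lies between Kaur and the peak Ruiz on the axis — preferences dip and rise again. Not single-peaked.
Bloc 2: ranking walks positions 3-4-1-2; Dube is ranked above Ruiz even though Ruiz lies between Dube and the peak Rivera on the axis — preferences dip and rise again. Not single-peaked.
Bloc 3: ranking walks positions 3-1-4-2; Dube is ranked above Ruiz even though Ruiz lies between Dube and the peak Rivera on the axis — preferences dip and rise again. Not single-peaked.
Bloc 4: ranking walks positions 2-4-1-3; Kaur is ranked above Rivera even though Rivera lies between Kaur and the peak Ruiz on the axis — preferences dip and rise again. Not single-peaked.
Bloc 5 (peak Dube at position 1): ranking walks positions 1-2-3-4, expanding outward from the peak — single-peaked.
Bloc 6 (peak Rivera at position 3): ranking walks positions 3-2-1-4, expanding outward from the peak — single-peaked.
Bloc 1 violates single-peakedness, so the profile is not single-peaked on this axis.

no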